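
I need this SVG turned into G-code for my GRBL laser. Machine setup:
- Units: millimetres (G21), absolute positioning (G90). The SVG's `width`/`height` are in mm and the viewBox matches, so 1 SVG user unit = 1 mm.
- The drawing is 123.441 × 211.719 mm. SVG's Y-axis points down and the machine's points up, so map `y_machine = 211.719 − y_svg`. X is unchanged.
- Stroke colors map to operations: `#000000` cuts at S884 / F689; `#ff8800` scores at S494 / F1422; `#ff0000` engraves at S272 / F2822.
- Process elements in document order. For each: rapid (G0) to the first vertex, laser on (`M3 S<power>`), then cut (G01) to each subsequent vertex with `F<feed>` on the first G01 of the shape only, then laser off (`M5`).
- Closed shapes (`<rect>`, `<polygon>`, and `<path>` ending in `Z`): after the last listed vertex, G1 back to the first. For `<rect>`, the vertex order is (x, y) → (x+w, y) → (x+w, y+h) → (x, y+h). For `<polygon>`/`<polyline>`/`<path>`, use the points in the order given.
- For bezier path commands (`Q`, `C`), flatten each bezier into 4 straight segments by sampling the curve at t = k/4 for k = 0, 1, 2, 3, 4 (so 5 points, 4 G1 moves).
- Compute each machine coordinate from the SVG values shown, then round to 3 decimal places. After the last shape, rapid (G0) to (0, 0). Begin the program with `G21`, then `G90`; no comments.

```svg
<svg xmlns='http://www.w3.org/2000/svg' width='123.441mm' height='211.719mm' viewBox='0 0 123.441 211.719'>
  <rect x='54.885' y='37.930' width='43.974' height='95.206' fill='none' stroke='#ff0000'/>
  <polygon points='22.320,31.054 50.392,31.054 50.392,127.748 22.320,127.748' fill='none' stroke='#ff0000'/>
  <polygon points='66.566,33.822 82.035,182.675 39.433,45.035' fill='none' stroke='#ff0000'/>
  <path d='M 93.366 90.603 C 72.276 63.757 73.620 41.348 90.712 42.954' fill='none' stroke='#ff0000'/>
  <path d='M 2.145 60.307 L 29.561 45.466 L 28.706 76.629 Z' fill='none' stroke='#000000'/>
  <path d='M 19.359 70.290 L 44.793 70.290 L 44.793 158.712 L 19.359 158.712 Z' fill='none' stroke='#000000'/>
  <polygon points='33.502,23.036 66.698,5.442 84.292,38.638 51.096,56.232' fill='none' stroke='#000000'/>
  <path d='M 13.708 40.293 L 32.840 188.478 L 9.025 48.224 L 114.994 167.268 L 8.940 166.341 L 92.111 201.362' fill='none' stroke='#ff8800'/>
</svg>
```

1 u = 1 mm; y_m = 211.719 − y.

[1] `<rect>` rectangle, #ff0000→engrave S272 F2822: (54.885,173.789) → (98.859,173.789) → (98.859,78.583) → (54.885,78.583) → (54.885,173.789) (closed)

[2] `<polygon>` rectangle, #ff0000→engrave S272 F2822: (22.320,180.665) → (50.392,180.665) → (50.392,83.971) → (22.320,83.971) → (22.320,180.665) (closed)

[3] `<polygon>` closed polygon, #ff0000→engrave S272 F2822: (66.566,177.897) → (82.035,29.044) → (39.433,166.684) → (66.566,177.897) (closed)

[4] `<path>` cubic bezier, #ff0000→engrave S272 F2822: (93.366,121.116) → (81.650,140.113) → (77.721,155.610) → (80.950,165.773) → (90.712,168.765)

[5] `<path>` regular polygon, #000000→cut S884 F689: (2.145,151.412) → (29.561,166.253) → (28.706,135.090) → (2.145,151.412) (closed)

[6] `<path>` rectangle, #000000→cut S884 F689: (19.359,141.429) → (44.793,141.429) → (44.793,53.007) → (19.359,53.007) → (19.359,141.429) (closed)

[7] `<polygon>` regular polygon, #000000→cut S884 F689: (33.502,188.683) → (66.698,206.277) → (84.292,173.081) → (51.096,155.487) → (33.502,188.683) (closed)

[8] `<path>` open polyline, #ff8800→score S494 F1422: (13.708,171.426) → (32.840,23.241) → (9.025,163.495) → (114.994,44.451) → (8.940,45.378) → (92.111,10.357)

G21
G90
G0 X54.885 Y173.789
M3 S272
G01 X98.859 Y173.789 F2822
G01 X98.859 Y78.583
G01 X54.885 Y78.583
G01 X54.885 Y173.789
M5
G0 X22.320 Y180.665
M3 S272
G01 X50.392 Y180.665 F2822
G01 X50.392 Y83.971
G01 X22.320 Y83.971
G01 X22.320 Y180.665
M5
G0 X66.566 Y177.897
M3 S272
G01 X82.035 Y29.044 F2822
G01 X39.433 Y166.684
G01 X66.566 Y177.897
M5
G0 X93.366 Y121.116
M3 S272
G01 X81.650 Y140.113 F2822
G01 X77.721 Y155.610
G01 X80.950 Y165.773
G01 X90.712 Y168.765
M5
G0 X2.145 Y151.412
M3 S884
G01 X29.561 Y166.253 F689
G01 X28.706 Y135.090
G01 X2.145 Y151.412
M5
G0 X19.359 Y141.429
M3 S884
G01 X44.793 Y141.429 F689
G01 X44.793 Y53.007
G01 X19.359 Y53.007
G01 X19.359 Y141.429
M5
G0 X33.502 Y188.683
M3 S884
G01 X66.698 Y206.277 F689
G01 X84.292 Y173.081
G01 X51.096 Y155.487
G01 X33.502 Y188.683
M5
G0 X13.708 Y171.426
M3 S494
G01 X32.840 Y23.241 F1422
G01 X9.025 Y163.495
G01 X114.994 Y44.451
G01 X8.940 Y45.378
G01 X92.111 Y10.357
M5
G0 X0.000 Y0.000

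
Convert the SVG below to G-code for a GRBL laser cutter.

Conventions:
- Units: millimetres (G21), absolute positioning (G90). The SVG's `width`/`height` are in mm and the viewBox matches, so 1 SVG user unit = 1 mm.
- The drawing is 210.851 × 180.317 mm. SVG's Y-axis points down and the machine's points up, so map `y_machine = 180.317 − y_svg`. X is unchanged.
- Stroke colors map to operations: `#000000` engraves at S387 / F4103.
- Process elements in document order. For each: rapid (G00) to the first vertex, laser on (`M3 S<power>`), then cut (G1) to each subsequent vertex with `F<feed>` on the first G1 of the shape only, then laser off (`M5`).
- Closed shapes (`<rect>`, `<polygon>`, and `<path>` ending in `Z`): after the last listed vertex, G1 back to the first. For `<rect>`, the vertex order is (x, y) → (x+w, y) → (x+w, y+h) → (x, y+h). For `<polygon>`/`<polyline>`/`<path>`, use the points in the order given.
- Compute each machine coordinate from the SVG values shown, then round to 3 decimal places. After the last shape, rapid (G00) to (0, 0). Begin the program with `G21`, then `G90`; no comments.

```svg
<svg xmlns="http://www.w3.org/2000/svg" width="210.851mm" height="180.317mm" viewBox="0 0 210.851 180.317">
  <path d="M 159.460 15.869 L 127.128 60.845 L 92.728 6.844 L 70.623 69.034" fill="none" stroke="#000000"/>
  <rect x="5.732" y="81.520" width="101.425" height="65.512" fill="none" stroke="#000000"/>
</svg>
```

1 u = 1 mm; y_m = 180.317 − y.

[1] `<path>` open polyline, #000000→engrave S387 F4103: (159.460,164.448) → (127.128,119.472) → (92.728,173.473) → (70.623,111.283)

[2] `<rect>` rectangle, #000000→engrave S387 F4103: (5.732,98.797) → (107.157,98.797) → (107.157,33.285) → (5.732,33.285) → (5.732,98.797) (closed)

G21
G90
G00 X159.460 Y164.448
M3 S387
G1 X127.128 Y119.472 F4103
G1 X92.728 Y173.473
G1 X70.623 Y111.283
M5
G00 X5.732 Y98.797
M3 S387
G1 X107.157 Y98.797 F4103
G1 X107.157 Y33.285
G1 X5.732 Y33.285
G1 X5.732 Y98.797
M5
G00 X0.000 Y0.000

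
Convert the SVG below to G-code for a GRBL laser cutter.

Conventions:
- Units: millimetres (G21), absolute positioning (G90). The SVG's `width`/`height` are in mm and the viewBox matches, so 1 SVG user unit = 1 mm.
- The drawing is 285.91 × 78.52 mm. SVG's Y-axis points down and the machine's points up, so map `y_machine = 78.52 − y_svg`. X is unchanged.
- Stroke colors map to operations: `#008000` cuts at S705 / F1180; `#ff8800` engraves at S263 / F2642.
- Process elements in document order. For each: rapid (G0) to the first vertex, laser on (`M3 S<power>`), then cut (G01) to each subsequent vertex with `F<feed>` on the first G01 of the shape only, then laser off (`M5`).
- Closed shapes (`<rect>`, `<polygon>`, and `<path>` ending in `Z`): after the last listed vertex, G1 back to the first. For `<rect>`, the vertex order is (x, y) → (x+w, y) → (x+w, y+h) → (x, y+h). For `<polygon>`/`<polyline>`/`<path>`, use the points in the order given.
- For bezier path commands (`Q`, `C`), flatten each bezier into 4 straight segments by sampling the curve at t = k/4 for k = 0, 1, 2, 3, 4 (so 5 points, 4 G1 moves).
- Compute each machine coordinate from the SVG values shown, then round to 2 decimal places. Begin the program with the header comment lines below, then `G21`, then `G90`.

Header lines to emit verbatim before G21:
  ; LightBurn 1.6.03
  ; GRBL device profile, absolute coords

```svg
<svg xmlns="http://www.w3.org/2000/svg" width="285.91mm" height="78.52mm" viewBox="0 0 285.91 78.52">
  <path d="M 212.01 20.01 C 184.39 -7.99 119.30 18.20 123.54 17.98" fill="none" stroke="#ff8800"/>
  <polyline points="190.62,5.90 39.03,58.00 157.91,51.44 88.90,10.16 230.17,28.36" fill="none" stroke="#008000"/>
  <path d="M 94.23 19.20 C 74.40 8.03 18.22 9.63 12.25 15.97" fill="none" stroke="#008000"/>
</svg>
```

viewBox `0 0 285.91 78.52` with mm width/height → 1 unit = 1 mm. Flip: y_m = 78.52 − y_svg.

**Shape 1** — `<path>` cubic bezier, stroke `#ff8800` → engrave (S263, F2642). Control points (SVG): P0=(212.01,20.01), P1=(184.39,-7.99), P2=(119.30,18.20), P3=(123.54,17.98); sampled at t=k/4. Machine vertices: (212.01,58.51) → (185.94,70.61) → (155.83,69.94) → (131.69,64.07) → (123.54,60.54). Open path.

**Shape 2** — `<polyline>` open polyline, stroke `#008000` → cut (S705, F1180). Machine vertices: (190.62,72.62) → (39.03,20.52) → (157.91,27.08) → (88.90,68.36) → (230.17,50.16). Open path.

**Shape 3** — `<path>` cubic bezier, stroke `#008000` → cut (S705, F1180). Control points (SVG): P0=(94.23,19.20), P1=(74.40,8.03), P2=(18.22,9.63), P3=(12.25,15.97); sampled at t=k/4. Machine vertices: (94.23,59.32) → (73.89,65.43) → (48.04,67.50) → (24.79,66.29) → (12.25,62.55). Open path.

; LightBurn 1.6.03
; GRBL device profile, absolute coords
G21
G90
G0 X212.01 Y58.51
M3 S263
G01 X185.94 Y70.61 F2642
G01 X155.83 Y69.94
G01 X131.69 Y64.07
G01 X123.54 Y60.54
M5
G0 X190.62 Y72.62
M3 S705
G01 X39.03 Y20.52 F1180
G01 X157.91 Y27.08
G01 X88.90 Y68.36
G01 X230.17 Y50.16
M5
G0 X94.23 Y59.32
M3 S705
G01 X73.89 Y65.43 F1180
G01 X48.04 Y67.50
G01 X24.79 Y66.29
G01 X12.25 Y62.55
M5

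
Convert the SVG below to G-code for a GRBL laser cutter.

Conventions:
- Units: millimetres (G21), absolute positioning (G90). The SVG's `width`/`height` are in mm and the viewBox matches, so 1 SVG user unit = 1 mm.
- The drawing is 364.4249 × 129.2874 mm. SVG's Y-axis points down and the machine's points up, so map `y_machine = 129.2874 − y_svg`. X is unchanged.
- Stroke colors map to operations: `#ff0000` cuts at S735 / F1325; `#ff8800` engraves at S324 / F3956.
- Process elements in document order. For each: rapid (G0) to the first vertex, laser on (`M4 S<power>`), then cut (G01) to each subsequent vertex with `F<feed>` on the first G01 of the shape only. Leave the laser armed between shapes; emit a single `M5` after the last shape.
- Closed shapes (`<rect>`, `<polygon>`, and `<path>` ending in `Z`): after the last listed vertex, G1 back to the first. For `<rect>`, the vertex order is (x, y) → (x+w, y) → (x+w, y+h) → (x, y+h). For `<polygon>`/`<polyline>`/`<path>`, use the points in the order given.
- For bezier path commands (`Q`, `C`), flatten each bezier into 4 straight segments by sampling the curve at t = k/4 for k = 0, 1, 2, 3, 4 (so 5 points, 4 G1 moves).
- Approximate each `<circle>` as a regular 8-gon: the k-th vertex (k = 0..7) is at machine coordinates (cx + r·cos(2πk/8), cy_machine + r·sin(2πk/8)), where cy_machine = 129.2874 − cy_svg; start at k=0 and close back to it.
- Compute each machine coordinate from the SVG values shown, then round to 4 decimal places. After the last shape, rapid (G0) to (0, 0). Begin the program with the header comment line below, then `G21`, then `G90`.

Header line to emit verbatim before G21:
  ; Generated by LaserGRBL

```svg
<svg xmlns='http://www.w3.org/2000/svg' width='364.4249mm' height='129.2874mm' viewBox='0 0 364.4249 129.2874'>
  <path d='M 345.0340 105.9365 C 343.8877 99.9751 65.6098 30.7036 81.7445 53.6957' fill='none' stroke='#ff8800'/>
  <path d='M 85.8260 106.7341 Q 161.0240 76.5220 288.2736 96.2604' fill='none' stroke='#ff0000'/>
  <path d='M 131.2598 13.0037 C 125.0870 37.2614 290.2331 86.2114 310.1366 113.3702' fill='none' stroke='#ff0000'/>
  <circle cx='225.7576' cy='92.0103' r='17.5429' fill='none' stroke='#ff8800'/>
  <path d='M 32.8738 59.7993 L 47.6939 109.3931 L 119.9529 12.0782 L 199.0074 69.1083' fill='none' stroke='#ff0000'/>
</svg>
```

; Generated by LaserGRBL
G21
G90
G0 X345.0340 Y23.3509
M4 S324
G01 X301.1425 Y37.2618 F3956
G01 X206.9089 Y60.3289
G01 X115.9155 Y77.9672
G01 X81.7445 Y75.5917
G0 X85.8260 Y22.5533
M4 S735
G01 X126.6782 Y34.5374 F1325
G01 X174.0369 Y40.2778
G01 X227.9020 Y39.7743
G01 X288.2736 Y33.0270
G0 X131.2598 Y116.2837
M4 S735
G01 X153.8062 Y94.1869 F1325
G01 X210.9196 Y67.1884
G01 X272.9223 Y39.6458
G01 X310.1366 Y15.9172
G0 X243.3005 Y37.2771
M4 S324
G01 X238.1623 Y49.6818 F3956
G01 X225.7576 Y54.8200
G01 X213.3529 Y49.6818
G01 X208.2147 Y37.2771
G01 X213.3529 Y24.8724
G01 X225.7576 Y19.7342
G01 X238.1623 Y24.8724
G01 X243.3005 Y37.2771
G0 X32.8738 Y69.4881
M4 S735
G01 X47.6939 Y19.8943 F1325
G01 X119.9529 Y117.2092
G01 X199.0074 Y60.1791
M5
G0 X0.0000 Y0.0000

Since the viewBox matches the mm dimensions, user units are millimetres directly. The only transform is the Y-flip y_m = 129.2874 − y_svg.

Shape 1 is a cubic bezier drawn with `<path>`. Its stroke #ff8800 means engrave at S324, F3956. After flipping Y the toolpath is (345.0340,23.3509) → (301.1425,37.2618) → (206.9089,60.3289) → (115.9155,77.9672) → (81.7445,75.5917).

Shape 2 is a quadratic bezier drawn with `<path>`. Its stroke #ff0000 means cut at S735, F1325. After flipping Y the toolpath is (85.8260,22.5533) → (126.6782,34.5374) → (174.0369,40.2778) → (227.9020,39.7743) → (288.2736,33.0270).

Shape 3 is a cubic bezier drawn with `<path>`. Its stroke #ff0000 means cut at S735, F1325. After flipping Y the toolpath is (131.2598,116.2837) → (153.8062,94.1869) → (210.9196,67.1884) → (272.9223,39.6458) → (310.1366,15.9172).

Shape 4 is a circle drawn with `<circle>`. Its stroke #ff8800 means engrave at S324, F3956. After flipping Y the toolpath is (243.3005,37.2771) → (238.1623,49.6818) → (225.7576,54.8200) → (213.3529,49.6818) → (208.2147,37.2771) → (213.3529,24.8724) → (225.7576,19.7342) → (238.1623,24.8724) → (243.3005,37.2771), returning to the start.

Shape 5 is a open polyline drawn with `<path>`. Its stroke #ff0000 means cut at S735, F1325. After flipping Y the toolpath is (32.8738,69.4881) → (47.6939,19.8943) → (119.9529,117.2092) → (199.0074,60.1791).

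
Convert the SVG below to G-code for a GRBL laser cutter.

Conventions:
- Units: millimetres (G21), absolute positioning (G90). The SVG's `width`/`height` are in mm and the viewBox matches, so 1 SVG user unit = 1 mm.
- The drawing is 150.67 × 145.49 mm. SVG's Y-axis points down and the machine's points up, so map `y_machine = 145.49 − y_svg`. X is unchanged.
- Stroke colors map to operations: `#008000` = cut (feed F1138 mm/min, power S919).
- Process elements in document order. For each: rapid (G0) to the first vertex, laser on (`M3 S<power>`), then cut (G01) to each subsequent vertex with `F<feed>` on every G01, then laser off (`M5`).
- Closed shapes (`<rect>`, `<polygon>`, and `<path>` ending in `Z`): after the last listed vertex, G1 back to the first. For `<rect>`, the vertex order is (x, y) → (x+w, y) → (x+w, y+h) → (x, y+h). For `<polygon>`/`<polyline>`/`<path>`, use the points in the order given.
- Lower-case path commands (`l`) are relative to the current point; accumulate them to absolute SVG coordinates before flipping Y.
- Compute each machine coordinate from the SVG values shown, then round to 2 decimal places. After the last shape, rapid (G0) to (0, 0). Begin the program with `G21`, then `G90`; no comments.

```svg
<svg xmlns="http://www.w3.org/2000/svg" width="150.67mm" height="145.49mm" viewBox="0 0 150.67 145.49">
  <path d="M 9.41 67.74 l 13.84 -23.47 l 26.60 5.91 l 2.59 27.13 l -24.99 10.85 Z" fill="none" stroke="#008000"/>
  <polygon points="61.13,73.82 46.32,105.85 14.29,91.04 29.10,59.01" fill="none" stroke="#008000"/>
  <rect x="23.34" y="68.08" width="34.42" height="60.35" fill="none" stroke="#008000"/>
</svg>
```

viewBox `0 0 150.67 145.49` with mm width/height → 1 unit = 1 mm. Flip: y_m = 145.49 − y_svg.

**Shape 1** — `<path>` regular polygon, stroke `#008000` → cut (S919, F1138). Machine vertices: (9.41,77.75) → (23.25,101.22) → (49.85,95.31) → (52.44,68.18) → (27.45,57.33) → (9.41,77.75). Closed: final G1 returns to the first vertex.

**Shape 2** — `<polygon>` regular polygon, stroke `#008000` → cut (S919, F1138). Machine vertices: (61.13,71.67) → (46.32,39.64) → (14.29,54.45) → (29.10,86.48) → (61.13,71.67). Closed: final G1 returns to the first vertex.

**Shape 3** — `<rect>` rectangle, stroke `#008000` → cut (S919, F1138). Machine vertices: (23.34,77.41) → (57.76,77.41) → (57.76,17.06) → (23.34,17.06) → (23.34,77.41). Closed: final G1 returns to the first vertex.

G21
G90
G0 X9.41 Y77.75
M3 S919
G01 X23.25 Y101.22 F1138
G01 X49.85 Y95.31 F1138
G01 X52.44 Y68.18 F1138
G01 X27.45 Y57.33 F1138
G01 X9.41 Y77.75 F1138
M5
G0 X61.13 Y71.67
M3 S919
G01 X46.32 Y39.64 F1138
G01 X14.29 Y54.45 F1138
G01 X29.10 Y86.48 F1138
G01 X61.13 Y71.67 F1138
M5
G0 X23.34 Y77.41
M3 S919
G01 X57.76 Y77.41 F1138
G01 X57.76 Y17.06 F1138
G01 X23.34 Y17.06 F1138
G01 X23.34 Y77.41 F1138
M5
G0 X0.00 Y0.00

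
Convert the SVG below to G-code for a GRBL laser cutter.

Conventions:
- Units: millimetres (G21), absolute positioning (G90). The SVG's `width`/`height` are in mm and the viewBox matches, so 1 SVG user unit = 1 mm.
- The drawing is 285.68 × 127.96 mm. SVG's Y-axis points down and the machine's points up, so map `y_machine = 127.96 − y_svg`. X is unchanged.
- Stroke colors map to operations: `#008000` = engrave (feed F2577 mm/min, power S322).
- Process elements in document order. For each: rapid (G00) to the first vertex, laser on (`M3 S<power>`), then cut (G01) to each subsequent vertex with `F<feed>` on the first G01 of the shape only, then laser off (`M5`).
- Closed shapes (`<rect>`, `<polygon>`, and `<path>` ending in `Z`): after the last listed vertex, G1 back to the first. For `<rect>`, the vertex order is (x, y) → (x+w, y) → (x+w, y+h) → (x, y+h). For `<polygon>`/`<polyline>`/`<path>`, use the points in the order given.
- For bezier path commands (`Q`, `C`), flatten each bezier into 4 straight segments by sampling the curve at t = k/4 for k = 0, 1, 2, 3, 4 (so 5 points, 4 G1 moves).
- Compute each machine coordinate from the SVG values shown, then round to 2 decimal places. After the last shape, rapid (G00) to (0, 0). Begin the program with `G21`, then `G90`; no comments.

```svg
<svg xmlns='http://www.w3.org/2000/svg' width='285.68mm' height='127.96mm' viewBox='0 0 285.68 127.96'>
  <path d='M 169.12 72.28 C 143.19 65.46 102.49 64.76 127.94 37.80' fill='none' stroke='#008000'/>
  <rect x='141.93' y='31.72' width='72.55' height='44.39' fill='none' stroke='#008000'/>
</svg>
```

Since the viewBox matches the mm dimensions, user units are millimetres directly. The only transform is the Y-flip y_m = 127.96 − y_svg.

Shape 1 is a cubic bezier drawn with `<path>`. Its stroke #008000 means engrave at S322, F2577. After flipping Y the toolpath is (169.12,55.68) → (148.17,60.15) → (129.26,65.37) → (119.99,74.36) → (127.94,90.16).

Shape 2 is a rectangle drawn with `<rect>`. Its stroke #008000 means engrave at S322, F2577. After flipping Y the toolpath is (141.93,96.24) → (214.48,96.24) → (214.48,51.85) → (141.93,51.85) → (141.93,96.24), returning to the start.

G21
G90
G00 X169.12 Y55.68
M3 S322
G01 X148.17 Y60.15 F2577
G01 X129.26 Y65.37
G01 X119.99 Y74.36
G01 X127.94 Y90.16
M5
G00 X141.93 Y96.24
M3 S322
G01 X214.48 Y96.24 F2577
G01 X214.48 Y51.85
G01 X141.93 Y51.85
G01 X141.93 Y96.24
M5
G00 X0.00 Y0.00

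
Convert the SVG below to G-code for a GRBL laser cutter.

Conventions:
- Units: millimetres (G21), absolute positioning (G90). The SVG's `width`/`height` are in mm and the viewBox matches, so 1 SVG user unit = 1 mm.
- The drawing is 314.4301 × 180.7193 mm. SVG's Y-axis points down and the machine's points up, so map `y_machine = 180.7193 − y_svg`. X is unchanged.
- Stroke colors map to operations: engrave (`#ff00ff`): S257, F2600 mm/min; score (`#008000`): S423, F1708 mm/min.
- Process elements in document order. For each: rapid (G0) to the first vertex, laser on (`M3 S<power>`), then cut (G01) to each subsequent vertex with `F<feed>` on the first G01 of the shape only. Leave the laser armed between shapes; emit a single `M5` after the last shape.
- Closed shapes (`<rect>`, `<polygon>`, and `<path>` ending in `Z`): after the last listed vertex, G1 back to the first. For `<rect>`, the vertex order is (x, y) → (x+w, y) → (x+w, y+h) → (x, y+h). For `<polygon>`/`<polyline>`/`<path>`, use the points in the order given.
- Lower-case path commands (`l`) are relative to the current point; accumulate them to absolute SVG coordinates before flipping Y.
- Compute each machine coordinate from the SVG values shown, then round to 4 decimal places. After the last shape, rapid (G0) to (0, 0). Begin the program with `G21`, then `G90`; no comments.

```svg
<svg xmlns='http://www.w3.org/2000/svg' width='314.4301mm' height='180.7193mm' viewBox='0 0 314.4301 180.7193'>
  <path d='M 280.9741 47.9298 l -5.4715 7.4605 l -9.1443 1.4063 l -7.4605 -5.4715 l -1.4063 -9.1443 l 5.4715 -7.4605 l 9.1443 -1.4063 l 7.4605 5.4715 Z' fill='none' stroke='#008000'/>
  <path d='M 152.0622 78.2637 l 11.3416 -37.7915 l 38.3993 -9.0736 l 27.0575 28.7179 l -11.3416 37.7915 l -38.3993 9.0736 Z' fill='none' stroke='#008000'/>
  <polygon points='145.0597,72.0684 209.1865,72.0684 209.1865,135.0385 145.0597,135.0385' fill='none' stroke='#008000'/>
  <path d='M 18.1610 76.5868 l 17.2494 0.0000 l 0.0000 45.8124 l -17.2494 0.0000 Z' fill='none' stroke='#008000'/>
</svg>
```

G21
G90
G0 X280.9741 Y132.7895
M3 S423
G01 X275.5026 Y125.3290 F1708
G01 X266.3583 Y123.9227
G01 X258.8978 Y129.3942
G01 X257.4915 Y138.5385
G01 X262.9630 Y145.9990
G01 X272.1073 Y147.4053
G01 X279.5678 Y141.9338
G01 X280.9741 Y132.7895
G0 X152.0622 Y102.4556
M3 S423
G01 X163.4038 Y140.2471 F1708
G01 X201.8031 Y149.3207
G01 X228.8606 Y120.6028
G01 X217.5190 Y82.8113
G01 X179.1197 Y73.7377
G01 X152.0622 Y102.4556
G0 X145.0597 Y108.6509
M3 S423
G01 X209.1865 Y108.6509 F1708
G01 X209.1865 Y45.6808
G01 X145.0597 Y45.6808
G01 X145.0597 Y108.6509
G0 X18.1610 Y104.1325
M3 S423
G01 X35.4104 Y104.1325 F1708
G01 X35.4104 Y58.3201
G01 X18.1610 Y58.3201
G01 X18.1610 Y104.1325
M5
G0 X0.0000 Y0.0000

Since the viewBox matches the mm dimensions, user units are millimetres directly. The only transform is the Y-flip y_m = 180.7193 − y_svg.

Shape 1 is a regular polygon drawn with `<path>`. Its stroke #008000 means score at S423, F1708. After flipping Y the toolpath is (280.9741,132.7895) → (275.5026,125.3290) → (266.3583,123.9227) → (258.8978,129.3942) → (257.4915,138.5385) → (262.9630,145.9990) → (272.1073,147.4053) → (279.5678,141.9338) → (280.9741,132.7895), returning to the start.

Shape 2 is a regular polygon drawn with `<path>`. Its stroke #008000 means score at S423, F1708. After flipping Y the toolpath is (152.0622,102.4556) → (163.4038,140.2471) → (201.8031,149.3207) → (228.8606,120.6028) → (217.5190,82.8113) → (179.1197,73.7377) → (152.0622,102.4556), returning to the start.

Shape 3 is a rectangle drawn with `<polygon>`. Its stroke #008000 means score at S423, F1708. After flipping Y the toolpath is (145.0597,108.6509) → (209.1865,108.6509) → (209.1865,45.6808) → (145.0597,45.6808) → (145.0597,108.6509), returning to the start.

Shape 4 is a rectangle drawn with `<path>`. Its stroke #008000 means score at S423, F1708. After flipping Y the toolpath is (18.1610,104.1325) → (35.4104,104.1325) → (35.4104,58.3201) → (18.1610,58.3201) → (18.1610,104.1325), returning to the start.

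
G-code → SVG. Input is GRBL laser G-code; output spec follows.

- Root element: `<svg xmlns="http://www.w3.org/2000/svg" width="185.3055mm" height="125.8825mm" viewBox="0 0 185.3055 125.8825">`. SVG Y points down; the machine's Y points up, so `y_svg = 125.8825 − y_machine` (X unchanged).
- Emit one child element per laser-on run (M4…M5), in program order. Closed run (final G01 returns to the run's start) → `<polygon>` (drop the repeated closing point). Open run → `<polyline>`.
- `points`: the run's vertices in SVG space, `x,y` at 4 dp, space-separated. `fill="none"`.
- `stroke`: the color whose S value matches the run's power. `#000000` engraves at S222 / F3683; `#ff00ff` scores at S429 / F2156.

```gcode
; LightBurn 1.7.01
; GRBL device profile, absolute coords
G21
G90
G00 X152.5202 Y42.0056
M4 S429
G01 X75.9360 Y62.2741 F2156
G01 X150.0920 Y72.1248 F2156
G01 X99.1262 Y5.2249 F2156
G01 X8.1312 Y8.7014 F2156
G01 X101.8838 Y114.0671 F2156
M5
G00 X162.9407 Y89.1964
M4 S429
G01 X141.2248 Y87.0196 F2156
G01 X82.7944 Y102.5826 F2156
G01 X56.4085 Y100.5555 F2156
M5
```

Machine Y-up, SVG Y-down with viewBox height 125.8825, so y_svg = 125.8825 − y_machine; X carries over. Every run uses S429, so all elements get stroke `#ff00ff` (score).

Run 1: The run is open, so emit a `<polyline>` with points (Y-flipped): 152.5202,83.8769 75.9360,63.6084 150.0920,53.7577 99.1262,120.6576 8.1312,117.1811 101.8838,11.8154.

Run 2: The run is open, so emit a `<polyline>` with points (Y-flipped): 162.9407,36.6861 141.2248,38.8629 82.7944,23.2999 56.4085,25.3270.

<svg xmlns="http://www.w3.org/2000/svg" width="185.3055mm" height="125.8825mm" viewBox="0 0 185.3055 125.8825">
  <polyline points="152.5202,83.8769 75.9360,63.6084 150.0920,53.7577 99.1262,120.6576 8.1312,117.1811 101.8838,11.8154" fill="none" stroke="#ff00ff"/>
  <polyline points="162.9407,36.6861 141.2248,38.8629 82.7944,23.2999 56.4085,25.3270" fill="none" stroke="#ff00ff"/>
</svg>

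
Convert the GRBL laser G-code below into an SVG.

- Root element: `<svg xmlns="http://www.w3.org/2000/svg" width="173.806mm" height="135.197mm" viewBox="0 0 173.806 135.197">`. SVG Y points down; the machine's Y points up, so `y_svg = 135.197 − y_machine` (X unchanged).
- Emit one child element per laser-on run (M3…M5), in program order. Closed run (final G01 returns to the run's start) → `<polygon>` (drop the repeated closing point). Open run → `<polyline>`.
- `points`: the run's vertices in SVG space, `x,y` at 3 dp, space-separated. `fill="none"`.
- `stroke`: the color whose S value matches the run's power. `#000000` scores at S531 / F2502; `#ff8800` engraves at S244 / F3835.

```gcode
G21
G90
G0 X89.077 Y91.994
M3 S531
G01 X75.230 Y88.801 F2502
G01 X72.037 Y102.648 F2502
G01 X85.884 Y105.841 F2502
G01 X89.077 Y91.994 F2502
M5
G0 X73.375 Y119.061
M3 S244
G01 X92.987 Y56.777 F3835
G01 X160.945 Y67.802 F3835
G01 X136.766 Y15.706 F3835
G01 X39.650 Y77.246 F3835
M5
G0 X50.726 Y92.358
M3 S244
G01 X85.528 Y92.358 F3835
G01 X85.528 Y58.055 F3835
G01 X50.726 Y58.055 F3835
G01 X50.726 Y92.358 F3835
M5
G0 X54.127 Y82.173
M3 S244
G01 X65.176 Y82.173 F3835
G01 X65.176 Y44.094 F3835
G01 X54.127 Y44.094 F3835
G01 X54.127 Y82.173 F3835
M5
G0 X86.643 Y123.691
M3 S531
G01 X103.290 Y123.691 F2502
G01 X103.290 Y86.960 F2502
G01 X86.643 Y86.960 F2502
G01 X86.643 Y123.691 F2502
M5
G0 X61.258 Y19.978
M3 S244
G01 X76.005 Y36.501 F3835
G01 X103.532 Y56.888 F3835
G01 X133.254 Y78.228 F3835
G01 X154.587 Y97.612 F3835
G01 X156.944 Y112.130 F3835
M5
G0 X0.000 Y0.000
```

<svg xmlns="http://www.w3.org/2000/svg" width="173.806mm" height="135.197mm" viewBox="0 0 173.806 135.197">
  <polygon points="89.077,43.203 75.230,46.396 72.037,32.549 85.884,29.356" fill="none" stroke="#000000"/>
  <polyline points="73.375,16.136 92.987,78.420 160.945,67.395 136.766,119.491 39.650,57.951" fill="none" stroke="#ff8800"/>
  <polygon points="50.726,42.839 85.528,42.839 85.528,77.142 50.726,77.142" fill="none" stroke="#ff8800"/>
  <polygon points="54.127,53.024 65.176,53.024 65.176,91.103 54.127,91.103" fill="none" stroke="#ff8800"/>
  <polygon points="86.643,11.506 103.290,11.506 103.290,48.237 86.643,48.237" fill="none" stroke="#000000"/>
  <polyline points="61.258,115.219 76.005,98.696 103.532,78.309 133.254,56.969 154.587,37.585 156.944,23.067" fill="none" stroke="#ff8800"/>
</svg>

Machine Y-up, SVG Y-down with viewBox height 135.197, so y_svg = 135.197 − y_machine; X carries over.

Run 1: power S531 maps to stroke `#000000` (score). The run returns to its start, so emit a `<polygon>` with points (Y-flipped): 89.077,43.203 75.230,46.396 72.037,32.549 85.884,29.356.

Run 2: the run's S244 means `#ff8800` (engrave). The run is open, so emit a `<polyline>` with points (Y-flipped): 73.375,16.136 92.987,78.420 160.945,67.395 136.766,119.491 39.650,57.951.

Run 3: the run's S244 means `#ff8800` (engrave). The run returns to its start, so emit a `<polygon>` with points (Y-flipped): 50.726,42.839 85.528,42.839 85.528,77.142 50.726,77.142.

Run 4: power S244 maps to stroke `#ff8800` (engrave). The run returns to its start, so emit a `<polygon>` with points (Y-flipped): 54.127,53.024 65.176,53.024 65.176,91.103 54.127,91.103.

Run 5: S531 ⇒ score layer `#000000`. The run returns to its start, so emit a `<polygon>` with points (Y-flipped): 86.643,11.506 103.290,11.506 103.290,48.237 86.643,48.237.

Run 6: S244 ⇒ engrave layer `#ff8800`. The run is open, so emit a `<polyline>` with points (Y-flipped): 61.258,115.219 76.005,98.696 103.532,78.309 133.254,56.969 154.587,37.585 156.944,23.067.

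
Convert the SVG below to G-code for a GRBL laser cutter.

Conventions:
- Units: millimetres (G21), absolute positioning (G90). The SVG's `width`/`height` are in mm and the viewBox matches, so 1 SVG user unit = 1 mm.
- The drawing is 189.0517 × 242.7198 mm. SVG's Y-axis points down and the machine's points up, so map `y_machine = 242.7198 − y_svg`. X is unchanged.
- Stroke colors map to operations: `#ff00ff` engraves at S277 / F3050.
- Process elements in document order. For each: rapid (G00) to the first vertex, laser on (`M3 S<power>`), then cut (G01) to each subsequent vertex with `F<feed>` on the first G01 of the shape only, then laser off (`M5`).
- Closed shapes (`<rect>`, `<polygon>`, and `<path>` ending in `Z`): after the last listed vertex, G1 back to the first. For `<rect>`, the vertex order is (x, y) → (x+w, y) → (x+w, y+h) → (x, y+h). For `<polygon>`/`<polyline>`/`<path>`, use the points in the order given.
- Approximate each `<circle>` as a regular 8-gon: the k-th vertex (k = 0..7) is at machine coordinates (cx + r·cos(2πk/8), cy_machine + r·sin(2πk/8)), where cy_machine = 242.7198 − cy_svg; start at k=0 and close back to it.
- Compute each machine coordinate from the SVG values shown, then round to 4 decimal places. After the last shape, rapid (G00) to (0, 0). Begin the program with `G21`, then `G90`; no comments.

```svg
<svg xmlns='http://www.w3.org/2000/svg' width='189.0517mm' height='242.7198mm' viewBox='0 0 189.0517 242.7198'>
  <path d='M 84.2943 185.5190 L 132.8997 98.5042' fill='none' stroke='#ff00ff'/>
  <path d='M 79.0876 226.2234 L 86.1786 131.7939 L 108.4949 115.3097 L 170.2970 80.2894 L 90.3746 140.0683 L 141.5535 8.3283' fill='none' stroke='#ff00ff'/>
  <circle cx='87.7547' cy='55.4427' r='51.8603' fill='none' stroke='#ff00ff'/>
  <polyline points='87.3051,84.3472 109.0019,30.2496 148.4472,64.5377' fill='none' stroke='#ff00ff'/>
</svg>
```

viewBox `0 0 189.0517 242.7198` with mm width/height → 1 unit = 1 mm. Flip: y_m = 242.7198 − y_svg.

**Shape 1** — `<path>` line segment, stroke `#ff00ff` → engrave (S277, F3050). Machine vertices: (84.2943,57.2008) → (132.8997,144.2156). Open path.

**Shape 2** — `<path>` open polyline, stroke `#ff00ff` → engrave (S277, F3050). Machine vertices: (79.0876,16.4964) → (86.1786,110.9259) → (108.4949,127.4101) → (170.2970,162.4304) → (90.3746,102.6515) → (141.5535,234.3915). Open path.

**Shape 3** — `<circle>` circle, stroke `#ff00ff` → engrave (S277, F3050). Machine vertices: (139.6150,187.2771) → (124.4255,223.9479) → (87.7547,239.1374) → (51.0839,223.9479) → (35.8944,187.2771) → (51.0839,150.6063) → (87.7547,135.4168) → (124.4255,150.6063) → (139.6150,187.2771). Closed: final G1 returns to the first vertex.

**Shape 4** — `<polyline>` open polyline, stroke `#ff00ff` → engrave (S277, F3050). Machine vertices: (87.3051,158.3726) → (109.0019,212.4702) → (148.4472,178.1821). Open path.

G21
G90
G00 X84.2943 Y57.2008
M3 S277
G01 X132.8997 Y144.2156 F3050
M5
G00 X79.0876 Y16.4964
M3 S277
G01 X86.1786 Y110.9259 F3050
G01 X108.4949 Y127.4101
G01 X170.2970 Y162.4304
G01 X90.3746 Y102.6515
G01 X141.5535 Y234.3915
M5
G00 X139.6150 Y187.2771
M3 S277
G01 X124.4255 Y223.9479 F3050
G01 X87.7547 Y239.1374
G01 X51.0839 Y223.9479
G01 X35.8944 Y187.2771
G01 X51.0839 Y150.6063
G01 X87.7547 Y135.4168
G01 X124.4255 Y150.6063
G01 X139.6150 Y187.2771
M5
G00 X87.3051 Y158.3726
M3 S277
G01 X109.0019 Y212.4702 F3050
G01 X148.4472 Y178.1821
M5
G00 X0.0000 Y0.0000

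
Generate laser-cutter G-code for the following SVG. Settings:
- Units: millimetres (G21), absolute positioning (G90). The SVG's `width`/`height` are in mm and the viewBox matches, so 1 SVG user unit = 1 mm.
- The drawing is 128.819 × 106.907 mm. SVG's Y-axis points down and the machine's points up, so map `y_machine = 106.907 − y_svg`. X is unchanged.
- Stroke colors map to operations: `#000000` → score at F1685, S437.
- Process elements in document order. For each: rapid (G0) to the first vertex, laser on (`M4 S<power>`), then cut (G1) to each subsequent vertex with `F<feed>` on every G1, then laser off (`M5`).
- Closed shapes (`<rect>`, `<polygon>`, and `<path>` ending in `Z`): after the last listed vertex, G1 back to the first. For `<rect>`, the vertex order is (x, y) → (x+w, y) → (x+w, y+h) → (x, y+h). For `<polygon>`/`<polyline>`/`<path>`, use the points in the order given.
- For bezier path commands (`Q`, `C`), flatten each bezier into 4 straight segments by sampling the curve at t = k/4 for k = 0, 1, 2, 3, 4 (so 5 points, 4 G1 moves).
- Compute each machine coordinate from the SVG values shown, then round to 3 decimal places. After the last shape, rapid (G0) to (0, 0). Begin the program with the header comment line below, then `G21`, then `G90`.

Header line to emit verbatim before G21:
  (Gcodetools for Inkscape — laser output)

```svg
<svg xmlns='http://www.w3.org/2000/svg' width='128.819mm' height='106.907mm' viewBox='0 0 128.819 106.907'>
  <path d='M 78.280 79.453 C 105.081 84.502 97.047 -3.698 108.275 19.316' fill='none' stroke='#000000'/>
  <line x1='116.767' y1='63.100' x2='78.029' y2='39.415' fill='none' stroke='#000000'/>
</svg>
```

viewBox `0 0 128.819 106.907` with mm width/height → 1 unit = 1 mm. Flip: y_m = 106.907 − y_svg.

**Shape 1** — `<path>` cubic bezier, stroke `#000000` → score (S437, F1685). Control points (SVG): P0=(78.280,79.453), P1=(105.081,84.502), P2=(97.047,-3.698), P3=(108.275,19.316); sampled at t=k/4. Machine vertices: (78.280,27.454) → (92.694,37.957) → (99.117,64.259) → (102.620,87.194) → (108.275,87.591). Open path.

**Shape 2** — `<line>` line segment, stroke `#000000` → score (S437, F1685). Machine vertices: (116.767,43.807) → (78.029,67.492). Open path.

(Gcodetools for Inkscape — laser output)
G21
G90
G0 X78.280 Y27.454
M4 S437
G1 X92.694 Y37.957 F1685
G1 X99.117 Y64.259 F1685
G1 X102.620 Y87.194 F1685
G1 X108.275 Y87.591 F1685
M5
G0 X116.767 Y43.807
M4 S437
G1 X78.029 Y67.492 F1685
M5
G0 X0.000 Y0.000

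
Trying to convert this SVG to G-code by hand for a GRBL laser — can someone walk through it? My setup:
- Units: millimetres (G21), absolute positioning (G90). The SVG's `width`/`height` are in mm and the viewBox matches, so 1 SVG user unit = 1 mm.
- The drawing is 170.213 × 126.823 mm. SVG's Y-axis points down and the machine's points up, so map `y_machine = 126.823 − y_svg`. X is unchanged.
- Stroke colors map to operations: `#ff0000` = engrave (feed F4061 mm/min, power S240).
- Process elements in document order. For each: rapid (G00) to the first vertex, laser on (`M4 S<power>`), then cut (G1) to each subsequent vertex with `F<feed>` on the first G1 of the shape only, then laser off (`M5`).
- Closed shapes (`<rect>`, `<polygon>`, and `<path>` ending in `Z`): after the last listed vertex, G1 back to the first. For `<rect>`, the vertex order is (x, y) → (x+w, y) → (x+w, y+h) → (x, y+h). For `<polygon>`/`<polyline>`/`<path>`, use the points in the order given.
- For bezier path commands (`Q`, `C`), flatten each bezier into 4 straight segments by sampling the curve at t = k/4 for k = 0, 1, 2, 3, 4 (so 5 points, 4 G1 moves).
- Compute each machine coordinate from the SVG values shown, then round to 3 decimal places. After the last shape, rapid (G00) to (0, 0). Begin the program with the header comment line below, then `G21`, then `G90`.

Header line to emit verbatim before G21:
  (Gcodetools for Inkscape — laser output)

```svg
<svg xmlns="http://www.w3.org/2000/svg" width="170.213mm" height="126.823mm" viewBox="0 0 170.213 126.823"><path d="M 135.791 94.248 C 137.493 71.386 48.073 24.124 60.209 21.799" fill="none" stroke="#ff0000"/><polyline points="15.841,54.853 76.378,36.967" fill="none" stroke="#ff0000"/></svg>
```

Since the viewBox matches the mm dimensions, user units are millimetres directly. The only transform is the Y-flip y_m = 126.823 − y_svg.

Shape 1 is a cubic bezier drawn with `<path>`. Its stroke #ff0000 means engrave at S240, F4061. After flipping Y the toolpath is (135.791,32.575) → (122.993,53.213) → (94.087,76.501) → (67.138,95.938) → (60.209,105.024).

Shape 2 is a line segment drawn with `<polyline>`. Its stroke #ff0000 means engrave at S240, F4061. After flipping Y the toolpath is (15.841,71.970) → (76.378,89.856).

(Gcodetools for Inkscape — laser output)
G21
G90
G00 X135.791 Y32.575
M4 S240
G1 X122.993 Y53.213 F4061
G1 X94.087 Y76.501
G1 X67.138 Y95.938
G1 X60.209 Y105.024
M5
G00 X15.841 Y71.970
M4 S240
G1 X76.378 Y89.856 F4061
M5
G00 X0.000 Y0.000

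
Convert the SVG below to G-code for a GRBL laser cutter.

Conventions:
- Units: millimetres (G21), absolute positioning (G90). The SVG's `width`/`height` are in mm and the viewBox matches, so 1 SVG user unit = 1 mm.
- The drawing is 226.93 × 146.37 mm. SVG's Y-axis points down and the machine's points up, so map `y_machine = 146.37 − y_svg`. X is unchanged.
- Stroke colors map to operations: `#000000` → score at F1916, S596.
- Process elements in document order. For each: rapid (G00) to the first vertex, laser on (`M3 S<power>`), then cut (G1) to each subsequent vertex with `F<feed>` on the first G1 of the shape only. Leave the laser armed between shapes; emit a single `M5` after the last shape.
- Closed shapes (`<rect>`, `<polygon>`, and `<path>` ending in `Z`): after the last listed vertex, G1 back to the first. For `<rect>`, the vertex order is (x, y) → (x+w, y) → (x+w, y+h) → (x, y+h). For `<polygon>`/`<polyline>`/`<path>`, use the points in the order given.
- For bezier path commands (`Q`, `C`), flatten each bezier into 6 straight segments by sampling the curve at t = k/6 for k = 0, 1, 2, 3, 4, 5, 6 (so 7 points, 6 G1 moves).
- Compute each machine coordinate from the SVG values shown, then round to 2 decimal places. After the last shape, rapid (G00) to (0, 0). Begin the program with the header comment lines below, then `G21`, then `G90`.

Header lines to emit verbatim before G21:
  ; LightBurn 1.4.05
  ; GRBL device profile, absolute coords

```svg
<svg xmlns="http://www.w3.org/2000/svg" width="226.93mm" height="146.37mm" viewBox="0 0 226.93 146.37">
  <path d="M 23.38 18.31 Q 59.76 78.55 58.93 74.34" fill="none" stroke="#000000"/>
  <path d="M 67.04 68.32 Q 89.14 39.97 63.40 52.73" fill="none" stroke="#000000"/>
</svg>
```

; LightBurn 1.4.05
; GRBL device profile, absolute coords
G21
G90
G00 X23.38 Y128.06
M3 S596
G1 X34.47 Y109.77 F1916
G1 X43.50 Y95.06
G1 X50.46 Y83.93
G1 X55.35 Y76.38
G1 X58.17 Y72.42
G1 X58.93 Y72.03
G00 X67.04 Y78.05
M3 S596
G1 X73.08 Y86.36 F1916
G1 X76.46 Y92.38
G1 X77.18 Y96.12
G1 X75.24 Y97.58
G1 X70.65 Y96.75
G1 X63.40 Y93.64
M5
G00 X0.00 Y0.00

Since the viewBox matches the mm dimensions, user units are millimetres directly. The only transform is the Y-flip y_m = 146.37 − y_svg.

Shape 1 is a quadratic bezier drawn with `<path>`. Its stroke #000000 means score at S596, F1916. After flipping Y the toolpath is (23.38,128.06) → (34.47,109.77) → (43.50,95.06) → (50.46,83.93) → (55.35,76.38) → (58.17,72.42) → (58.93,72.03).

Shape 2 is a quadratic bezier drawn with `<path>`. Its stroke #000000 means score at S596, F1916. After flipping Y the toolpath is (67.04,78.05) → (73.08,86.36) → (76.46,92.38) → (77.18,96.12) → (75.24,97.58) → (70.65,96.75) → (63.40,93.64).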